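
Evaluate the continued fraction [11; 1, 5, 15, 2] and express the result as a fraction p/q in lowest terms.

a_0 = 11: 11/1
a_1 = 1: 12/1
a_2 = 5: 71/6
a_3 = 15: 1077/91
a_4 = 2: 2225/188

2225/188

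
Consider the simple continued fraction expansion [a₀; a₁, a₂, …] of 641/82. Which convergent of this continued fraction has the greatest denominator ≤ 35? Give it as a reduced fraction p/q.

86/11

a_0 = 7: 7/1  (≤ bound)
a_1 = 1: 8/1  (≤ bound)
a_2 = 4: 39/5  (≤ bound)
a_3 = 2: 86/11  (≤ bound)
a_4 = 7: 641/82  (> 35, stop)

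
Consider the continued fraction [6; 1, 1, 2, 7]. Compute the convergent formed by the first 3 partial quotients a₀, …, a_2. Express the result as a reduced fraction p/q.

13/2

Start with 1.
1 + 1/(1/1) = 1 + 1/1 = 2/1
6 + 1/(2/1) = 6 + 1/2 = 13/2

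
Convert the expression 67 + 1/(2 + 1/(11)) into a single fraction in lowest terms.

Build up convergents one term at a time:
a_0 = 67: 67/1
a_1 = 2: 135/2
a_2 = 11: 1552/23

1552/23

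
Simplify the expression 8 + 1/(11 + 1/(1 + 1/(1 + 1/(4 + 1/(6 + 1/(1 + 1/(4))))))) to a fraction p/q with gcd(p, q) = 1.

Start with 4.
1 + 1/(4/1) = 1 + 1/4 = 5/4
6 + 1/(5/4) = 6 + 4/5 = 34/5
4 + 1/(34/5) = 4 + 5/34 = 141/34
1 + 1/(141/34) = 1 + 34/141 = 175/141
1 + 1/(175/141) = 1 + 141/175 = 316/175
11 + 1/(316/175) = 11 + 175/316 = 3651/316
8 + 1/(3651/316) = 8 + 316/3651 = 29524/3651

29524/3651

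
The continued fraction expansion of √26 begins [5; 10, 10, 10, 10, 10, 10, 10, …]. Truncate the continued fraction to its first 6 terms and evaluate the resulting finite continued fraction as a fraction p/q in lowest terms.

Compute successive convergents:
a_0 = 5: 5/1
a_1 = 10: 51/10
a_2 = 10: 515/101
a_3 = 10: 5201/1020
a_4 = 10: 52525/10301
a_5 = 10: 530451/104030

530451/104030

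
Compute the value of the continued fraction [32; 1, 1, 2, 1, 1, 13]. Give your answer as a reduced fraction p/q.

Work from the innermost term outward:
Start with 13.
1 + 1/(13/1) = 1 + 1/13 = 14/13
1 + 1/(14/13) = 1 + 13/14 = 27/14
2 + 1/(27/14) = 2 + 14/27 = 68/27
1 + 1/(68/27) = 1 + 27/68 = 95/68
1 + 1/(95/68) = 1 + 68/95 = 163/95
32 + 1/(163/95) = 32 + 95/163 = 5311/163

5311/163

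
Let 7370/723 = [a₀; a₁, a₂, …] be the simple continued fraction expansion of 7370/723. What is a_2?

6

⌊7370/723⌋ = 10, remainder 140
⌊723/140⌋ = 5, remainder 23
⌊140/23⌋ = 6, remainder 2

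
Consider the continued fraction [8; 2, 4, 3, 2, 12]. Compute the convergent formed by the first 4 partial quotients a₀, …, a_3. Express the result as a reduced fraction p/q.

Work from the innermost term outward:
Start with 3.
4 + 1/(3/1) = 4 + 1/3 = 13/3
2 + 1/(13/3) = 2 + 3/13 = 29/13
8 + 1/(29/13) = 8 + 13/29 = 245/29

245/29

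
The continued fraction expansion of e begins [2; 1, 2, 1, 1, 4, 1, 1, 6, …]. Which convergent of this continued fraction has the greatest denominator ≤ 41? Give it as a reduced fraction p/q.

106/39

a_0 = 2: 2/1  (≤ bound)
a_1 = 1: 3/1  (≤ bound)
a_2 = 2: 8/3  (≤ bound)
a_3 = 1: 11/4  (≤ bound)
a_4 = 1: 19/7  (≤ bound)
a_5 = 4: 87/32  (≤ bound)
a_6 = 1: 106/39  (≤ bound)
a_7 = 1: 193/71  (> 41, stop)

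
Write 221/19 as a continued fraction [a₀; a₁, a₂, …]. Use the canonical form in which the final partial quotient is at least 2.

[11; 1, 1, 1, 2, 2]

Run the Euclidean algorithm, recording each quotient:
⌊221/19⌋ = 11, remainder 12
⌊19/12⌋ = 1, remainder 7
⌊12/7⌋ = 1, remainder 5
⌊7/5⌋ = 1, remainder 2
⌊5/2⌋ = 2, remainder 1
⌊2/1⌋ = 2, remainder 0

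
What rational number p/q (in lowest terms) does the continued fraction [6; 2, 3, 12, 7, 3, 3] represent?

Build up convergents one term at a time:
a_0 = 6: 6/1
a_1 = 2: 13/2
a_2 = 3: 45/7
a_3 = 12: 553/86
a_4 = 7: 3916/609
a_5 = 3: 12301/1913
a_6 = 3: 40819/6348

40819/6348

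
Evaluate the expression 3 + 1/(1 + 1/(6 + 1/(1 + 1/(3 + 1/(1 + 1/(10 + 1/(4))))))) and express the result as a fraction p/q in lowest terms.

a_0 = 3: 3/1
a_1 = 1: 4/1
a_2 = 6: 27/7
a_3 = 1: 31/8
a_4 = 3: 120/31
a_5 = 1: 151/39
a_6 = 10: 1630/421
a_7 = 4: 6671/1723

6671/1723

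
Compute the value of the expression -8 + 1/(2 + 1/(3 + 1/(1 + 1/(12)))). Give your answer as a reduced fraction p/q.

-869/115

Start with 12.
1 + 1/(12/1) = 1 + 1/12 = 13/12
3 + 1/(13/12) = 3 + 12/13 = 51/13
2 + 1/(51/13) = 2 + 13/51 = 115/51
-8 + 1/(115/51) = -8 + 51/115 = -869/115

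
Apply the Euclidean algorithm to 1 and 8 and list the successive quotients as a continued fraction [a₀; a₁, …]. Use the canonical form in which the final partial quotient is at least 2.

[0; 8]

1 ÷ 8 → quotient 0, remainder 1
8 ÷ 1 → quotient 8, remainder 0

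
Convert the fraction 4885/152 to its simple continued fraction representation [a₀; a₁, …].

[32; 7, 4, 5]

4885 = 32·152 + 21, so a_0 = 32
152 = 7·21 + 5, so a_1 = 7
21 = 4·5 + 1, so a_2 = 4
5 = 5·1 + 0, so a_3 = 5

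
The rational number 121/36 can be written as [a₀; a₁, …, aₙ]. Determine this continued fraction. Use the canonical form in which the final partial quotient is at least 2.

⌊121/36⌋ = 3, remainder 13
⌊36/13⌋ = 2, remainder 10
⌊13/10⌋ = 1, remainder 3
⌊10/3⌋ = 3, remainder 1
⌊3/1⌋ = 3, remainder 0

[3; 2, 1, 3, 3]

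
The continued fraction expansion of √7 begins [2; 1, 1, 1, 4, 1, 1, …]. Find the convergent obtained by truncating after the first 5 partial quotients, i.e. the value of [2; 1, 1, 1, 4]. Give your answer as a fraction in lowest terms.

37/14

a_0 = 2: 2/1
a_1 = 1: 3/1
a_2 = 1: 5/2
a_3 = 1: 8/3
a_4 = 4: 37/14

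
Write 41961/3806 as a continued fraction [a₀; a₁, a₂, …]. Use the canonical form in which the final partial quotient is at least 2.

Repeatedly divide and take the remainder:
41961 ÷ 3806 → quotient 11, remainder 95
3806 ÷ 95 → quotient 40, remainder 6
95 ÷ 6 → quotient 15, remainder 5
6 ÷ 5 → quotient 1, remainder 1
5 ÷ 1 → quotient 5, remainder 0

[11; 40, 15, 1, 5]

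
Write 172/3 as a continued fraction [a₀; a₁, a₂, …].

⌊172/3⌋ = 57, remainder 1
⌊3/1⌋ = 3, remainder 0

[57; 3]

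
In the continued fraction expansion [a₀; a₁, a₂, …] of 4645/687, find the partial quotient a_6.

4

⌊4645/687⌋ = 6, remainder 523
⌊687/523⌋ = 1, remainder 164
⌊523/164⌋ = 3, remainder 31
⌊164/31⌋ = 5, remainder 9
⌊31/9⌋ = 3, remainder 4
⌊9/4⌋ = 2, remainder 1
⌊4/1⌋ = 4, remainder 0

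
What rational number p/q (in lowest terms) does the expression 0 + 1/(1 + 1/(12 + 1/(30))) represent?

Start with 30.
12 + 1/(30/1) = 12 + 1/30 = 361/30
1 + 1/(361/30) = 1 + 30/361 = 391/361
0 + 1/(391/361) = 0 + 361/391 = 361/391

361/391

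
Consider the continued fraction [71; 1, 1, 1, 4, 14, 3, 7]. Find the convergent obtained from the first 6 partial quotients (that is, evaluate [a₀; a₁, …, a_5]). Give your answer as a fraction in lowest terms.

Start with 14.
4 + 1/(14/1) = 4 + 1/14 = 57/14
1 + 1/(57/14) = 1 + 14/57 = 71/57
1 + 1/(71/57) = 1 + 57/71 = 128/71
1 + 1/(128/71) = 1 + 71/128 = 199/128
71 + 1/(199/128) = 71 + 128/199 = 14257/199

14257/199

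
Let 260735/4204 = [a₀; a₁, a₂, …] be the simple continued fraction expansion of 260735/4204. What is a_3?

Repeatedly divide and take the remainder:
260735 ÷ 4204 → quotient 62, remainder 87
4204 ÷ 87 → quotient 48, remainder 28
87 ÷ 28 → quotient 3, remainder 3
28 ÷ 3 → quotient 9, remainder 1

9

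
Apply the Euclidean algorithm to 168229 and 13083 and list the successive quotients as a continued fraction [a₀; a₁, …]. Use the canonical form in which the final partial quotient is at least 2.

[12; 1, 6, 13, 1, 10, 12]

⌊168229/13083⌋ = 12, remainder 11233
⌊13083/11233⌋ = 1, remainder 1850
⌊11233/1850⌋ = 6, remainder 133
⌊1850/133⌋ = 13, remainder 121
⌊133/121⌋ = 1, remainder 12
⌊121/12⌋ = 10, remainder 1
⌊12/1⌋ = 12, remainder 0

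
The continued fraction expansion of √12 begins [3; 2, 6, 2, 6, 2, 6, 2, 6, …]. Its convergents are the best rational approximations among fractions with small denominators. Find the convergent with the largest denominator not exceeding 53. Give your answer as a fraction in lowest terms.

List convergents until the denominator exceeds the bound:
a_0 = 3: 3/1  (≤ bound)
a_1 = 2: 7/2  (≤ bound)
a_2 = 6: 45/13  (≤ bound)
a_3 = 2: 97/28  (≤ bound)
a_4 = 6: 627/181  (> 53, stop)

97/28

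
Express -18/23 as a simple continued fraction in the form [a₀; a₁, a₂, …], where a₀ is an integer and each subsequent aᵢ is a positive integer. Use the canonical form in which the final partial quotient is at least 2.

-18 ÷ 23 → quotient -1, remainder 5
23 ÷ 5 → quotient 4, remainder 3
5 ÷ 3 → quotient 1, remainder 2
3 ÷ 2 → quotient 1, remainder 1
2 ÷ 1 → quotient 2, remainder 0

[-1; 4, 1, 1, 2]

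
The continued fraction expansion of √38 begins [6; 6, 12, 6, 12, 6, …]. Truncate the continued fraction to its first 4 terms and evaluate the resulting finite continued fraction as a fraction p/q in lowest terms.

Start with 6.
12 + 1/(6/1) = 12 + 1/6 = 73/6
6 + 1/(73/6) = 6 + 6/73 = 444/73
6 + 1/(444/73) = 6 + 73/444 = 2737/444

2737/444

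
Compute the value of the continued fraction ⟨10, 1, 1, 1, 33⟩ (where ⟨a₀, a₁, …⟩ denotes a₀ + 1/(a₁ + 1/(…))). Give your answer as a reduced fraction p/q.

Compute successive convergents:
a_0 = 10: 10/1
a_1 = 1: 11/1
a_2 = 1: 21/2
a_3 = 1: 32/3
a_4 = 33: 1077/101

1077/101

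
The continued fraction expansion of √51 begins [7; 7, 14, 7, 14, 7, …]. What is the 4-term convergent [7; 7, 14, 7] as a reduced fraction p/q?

Start with 7.
14 + 1/(7/1) = 14 + 1/7 = 99/7
7 + 1/(99/7) = 7 + 7/99 = 700/99
7 + 1/(700/99) = 7 + 99/700 = 4999/700

4999/700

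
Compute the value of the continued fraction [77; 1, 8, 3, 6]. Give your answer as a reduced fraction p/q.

Start with 6.
3 + 1/(6/1) = 3 + 1/6 = 19/6
8 + 1/(19/6) = 8 + 6/19 = 158/19
1 + 1/(158/19) = 1 + 19/158 = 177/158
77 + 1/(177/158) = 77 + 158/177 = 13787/177

13787/177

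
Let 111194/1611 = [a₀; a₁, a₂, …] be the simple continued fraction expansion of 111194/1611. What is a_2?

35

Run the Euclidean algorithm, recording each quotient:
111194 = 69·1611 + 35, so a_0 = 69
1611 = 46·35 + 1, so a_1 = 46
35 = 35·1 + 0, so a_2 = 35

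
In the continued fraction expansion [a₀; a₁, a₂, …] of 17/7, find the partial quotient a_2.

3

17 ÷ 7 → quotient 2, remainder 3
7 ÷ 3 → quotient 2, remainder 1
3 ÷ 1 → quotient 3, remainder 0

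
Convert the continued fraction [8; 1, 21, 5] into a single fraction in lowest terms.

994/111

Start with 5.
21 + 1/(5/1) = 21 + 1/5 = 106/5
1 + 1/(106/5) = 1 + 5/106 = 111/106
8 + 1/(111/106) = 8 + 106/111 = 994/111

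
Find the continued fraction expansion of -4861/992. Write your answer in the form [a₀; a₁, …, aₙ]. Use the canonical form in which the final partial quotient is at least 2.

[-5; 10, 49, 2]

⌊-4861/992⌋ = -5, remainder 99
⌊992/99⌋ = 10, remainder 2
⌊99/2⌋ = 49, remainder 1
⌊2/1⌋ = 2, remainder 0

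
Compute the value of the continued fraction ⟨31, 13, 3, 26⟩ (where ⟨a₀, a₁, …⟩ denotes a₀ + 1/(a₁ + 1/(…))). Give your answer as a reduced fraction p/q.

a_0 = 31: 31/1
a_1 = 13: 404/13
a_2 = 3: 1243/40
a_3 = 26: 32722/1053

32722/1053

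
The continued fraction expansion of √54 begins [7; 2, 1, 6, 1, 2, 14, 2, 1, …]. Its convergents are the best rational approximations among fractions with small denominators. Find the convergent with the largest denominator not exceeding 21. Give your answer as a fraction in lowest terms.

a_0 = 7: 7/1  (≤ bound)
a_1 = 2: 15/2  (≤ bound)
a_2 = 1: 22/3  (≤ bound)
a_3 = 6: 147/20  (≤ bound)
a_4 = 1: 169/23  (> 21, stop)

147/20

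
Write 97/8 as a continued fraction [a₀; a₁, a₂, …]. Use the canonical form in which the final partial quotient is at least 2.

97 ÷ 8 → quotient 12, remainder 1
8 ÷ 1 → quotient 8, remainder 0

[12; 8]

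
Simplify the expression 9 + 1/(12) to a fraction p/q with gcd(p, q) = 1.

109/12

a_0 = 9: 9/1
a_1 = 12: 109/12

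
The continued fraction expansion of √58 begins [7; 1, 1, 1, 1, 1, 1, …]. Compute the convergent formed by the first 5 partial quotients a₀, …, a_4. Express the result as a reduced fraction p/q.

38/5

Starting at the tail and folding back:
Start with 1.
1 + 1/(1/1) = 1 + 1/1 = 2/1
1 + 1/(2/1) = 1 + 1/2 = 3/2
1 + 1/(3/2) = 1 + 2/3 = 5/3
7 + 1/(5/3) = 7 + 3/5 = 38/5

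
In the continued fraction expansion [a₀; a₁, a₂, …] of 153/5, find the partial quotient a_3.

153 ÷ 5 → quotient 30, remainder 3
5 ÷ 3 → quotient 1, remainder 2
3 ÷ 2 → quotient 1, remainder 1
2 ÷ 1 → quotient 2, remainder 0

2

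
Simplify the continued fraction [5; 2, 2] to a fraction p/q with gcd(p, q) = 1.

Compute successive convergents:
a_0 = 5: 5/1
a_1 = 2: 11/2
a_2 = 2: 27/5

27/5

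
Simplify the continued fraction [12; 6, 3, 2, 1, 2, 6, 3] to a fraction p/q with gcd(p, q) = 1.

a_0 = 12: 12/1
a_1 = 6: 73/6
a_2 = 3: 231/19
a_3 = 2: 535/44
a_4 = 1: 766/63
a_5 = 2: 2067/170
a_6 = 6: 13168/1083
a_7 = 3: 41571/3419

41571/3419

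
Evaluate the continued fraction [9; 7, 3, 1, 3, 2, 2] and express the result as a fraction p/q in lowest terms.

5510/603

Build up convergents one term at a time:
a_0 = 9: 9/1
a_1 = 7: 64/7
a_2 = 3: 201/22
a_3 = 1: 265/29
a_4 = 3: 996/109
a_5 = 2: 2257/247
a_6 = 2: 5510/603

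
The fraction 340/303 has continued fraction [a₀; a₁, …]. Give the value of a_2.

5

340 ÷ 303 → quotient 1, remainder 37
303 ÷ 37 → quotient 8, remainder 7
37 ÷ 7 → quotient 5, remainder 2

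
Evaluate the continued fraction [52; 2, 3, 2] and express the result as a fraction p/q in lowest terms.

839/16

Start with 2.
3 + 1/(2/1) = 3 + 1/2 = 7/2
2 + 1/(7/2) = 2 + 2/7 = 16/7
52 + 1/(16/7) = 52 + 7/16 = 839/16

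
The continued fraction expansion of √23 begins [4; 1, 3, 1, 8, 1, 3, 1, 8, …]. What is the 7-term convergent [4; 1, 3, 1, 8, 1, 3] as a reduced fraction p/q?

Work from the innermost term outward:
Start with 3.
1 + 1/(3/1) = 1 + 1/3 = 4/3
8 + 1/(4/3) = 8 + 3/4 = 35/4
1 + 1/(35/4) = 1 + 4/35 = 39/35
3 + 1/(39/35) = 3 + 35/39 = 152/39
1 + 1/(152/39) = 1 + 39/152 = 191/152
4 + 1/(191/152) = 4 + 152/191 = 916/191

916/191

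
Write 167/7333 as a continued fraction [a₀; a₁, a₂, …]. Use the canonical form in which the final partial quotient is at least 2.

Repeatedly divide and take the remainder:
167 = 0·7333 + 167, so a_0 = 0
7333 = 43·167 + 152, so a_1 = 43
167 = 1·152 + 15, so a_2 = 1
152 = 10·15 + 2, so a_3 = 10
15 = 7·2 + 1, so a_4 = 7
2 = 2·1 + 0, so a_5 = 2

[0; 43, 1, 10, 7, 2]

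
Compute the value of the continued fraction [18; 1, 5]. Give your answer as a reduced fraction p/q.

Work from the innermost term outward:
Start with 5.
1 + 1/(5/1) = 1 + 1/5 = 6/5
18 + 1/(6/5) = 18 + 5/6 = 113/6

113/6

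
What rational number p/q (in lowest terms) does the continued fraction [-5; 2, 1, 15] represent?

-219/47

a_0 = -5: -5/1
a_1 = 2: -9/2
a_2 = 1: -14/3
a_3 = 15: -219/47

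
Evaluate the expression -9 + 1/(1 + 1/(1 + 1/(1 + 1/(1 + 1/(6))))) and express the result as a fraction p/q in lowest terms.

-277/33

Start with 6.
1 + 1/(6/1) = 1 + 1/6 = 7/6
1 + 1/(7/6) = 1 + 6/7 = 13/7
1 + 1/(13/7) = 1 + 7/13 = 20/13
1 + 1/(20/13) = 1 + 13/20 = 33/20
-9 + 1/(33/20) = -9 + 20/33 = -277/33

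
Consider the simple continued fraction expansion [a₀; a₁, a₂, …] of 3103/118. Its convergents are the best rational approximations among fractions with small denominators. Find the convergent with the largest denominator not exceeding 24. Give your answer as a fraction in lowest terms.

a_0 = 26: 26/1  (≤ bound)
a_1 = 3: 79/3  (≤ bound)
a_2 = 2: 184/7  (≤ bound)
a_3 = 1: 263/10  (≤ bound)
a_4 = 2: 710/27  (> 24, stop)

263/10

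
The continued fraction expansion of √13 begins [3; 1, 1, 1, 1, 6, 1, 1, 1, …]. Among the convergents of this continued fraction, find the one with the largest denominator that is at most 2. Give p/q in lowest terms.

7/2

a_0 = 3: 3/1  (≤ bound)
a_1 = 1: 4/1  (≤ bound)
a_2 = 1: 7/2  (≤ bound)
a_3 = 1: 11/3  (> 2, stop)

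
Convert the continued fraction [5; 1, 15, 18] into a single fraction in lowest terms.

1716/289

a_0 = 5: 5/1
a_1 = 1: 6/1
a_2 = 15: 95/16
a_3 = 18: 1716/289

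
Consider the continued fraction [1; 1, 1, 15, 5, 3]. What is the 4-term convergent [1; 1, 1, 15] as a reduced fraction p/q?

47/31

Collapse the nested fraction from the inside out:
Start with 15.
1 + 1/(15/1) = 1 + 1/15 = 16/15
1 + 1/(16/15) = 1 + 15/16 = 31/16
1 + 1/(31/16) = 1 + 16/31 = 47/31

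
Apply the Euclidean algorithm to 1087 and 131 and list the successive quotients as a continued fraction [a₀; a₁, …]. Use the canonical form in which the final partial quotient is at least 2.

[8; 3, 2, 1, 3, 1, 2]

1087 = 8·131 + 39, so a_0 = 8
131 = 3·39 + 14, so a_1 = 3
39 = 2·14 + 11, so a_2 = 2
14 = 1·11 + 3, so a_3 = 1
11 = 3·3 + 2, so a_4 = 3
3 = 1·2 + 1, so a_5 = 1
2 = 2·1 + 0, so a_6 = 2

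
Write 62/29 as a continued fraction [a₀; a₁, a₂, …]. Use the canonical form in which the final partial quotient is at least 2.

[2; 7, 4]

62 = 2·29 + 4, so a_0 = 2
29 = 7·4 + 1, so a_1 = 7
4 = 4·1 + 0, so a_2 = 4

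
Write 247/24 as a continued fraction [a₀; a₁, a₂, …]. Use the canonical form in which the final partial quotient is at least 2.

[10; 3, 2, 3]

247 ÷ 24 → quotient 10, remainder 7
24 ÷ 7 → quotient 3, remainder 3
7 ÷ 3 → quotient 2, remainder 1
3 ÷ 1 → quotient 3, remainder 0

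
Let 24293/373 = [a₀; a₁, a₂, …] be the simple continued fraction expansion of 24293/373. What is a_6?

3

Apply division with remainder until the remainder is 0:
⌊24293/373⌋ = 65, remainder 48
⌊373/48⌋ = 7, remainder 37
⌊48/37⌋ = 1, remainder 11
⌊37/11⌋ = 3, remainder 4
⌊11/4⌋ = 2, remainder 3
⌊4/3⌋ = 1, remainder 1
⌊3/1⌋ = 3, remainder 0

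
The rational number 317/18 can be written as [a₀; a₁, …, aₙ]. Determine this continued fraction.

317 ÷ 18 → quotient 17, remainder 11
18 ÷ 11 → quotient 1, remainder 7
11 ÷ 7 → quotient 1, remainder 4
7 ÷ 4 → quotient 1, remainder 3
4 ÷ 3 → quotient 1, remainder 1
3 ÷ 1 → quotient 3, remainder 0

[17; 1, 1, 1, 1, 3]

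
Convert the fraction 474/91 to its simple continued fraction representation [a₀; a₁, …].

[5; 4, 1, 3, 1, 3]

Repeatedly divide and take the remainder:
474 = 5·91 + 19, so a_0 = 5
91 = 4·19 + 15, so a_1 = 4
19 = 1·15 + 4, so a_2 = 1
15 = 3·4 + 3, so a_3 = 3
4 = 1·3 + 1, so a_4 = 1
3 = 3·1 + 0, so a_5 = 3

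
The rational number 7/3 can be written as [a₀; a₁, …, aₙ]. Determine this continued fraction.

[2; 3]

⌊7/3⌋ = 2, remainder 1
⌊3/1⌋ = 3, remainder 0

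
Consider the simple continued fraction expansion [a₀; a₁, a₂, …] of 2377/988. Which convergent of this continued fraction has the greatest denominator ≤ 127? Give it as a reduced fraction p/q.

166/69

a_0 = 2: 2/1  (≤ bound)
a_1 = 2: 5/2  (≤ bound)
a_2 = 2: 12/5  (≤ bound)
a_3 = 6: 77/32  (≤ bound)
a_4 = 2: 166/69  (≤ bound)
a_5 = 2: 409/170  (> 127, stop)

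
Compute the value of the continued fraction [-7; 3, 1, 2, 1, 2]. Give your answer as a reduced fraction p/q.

Compute successive convergents:
a_0 = -7: -7/1
a_1 = 3: -20/3
a_2 = 1: -27/4
a_3 = 2: -74/11
a_4 = 1: -101/15
a_5 = 2: -276/41

-276/41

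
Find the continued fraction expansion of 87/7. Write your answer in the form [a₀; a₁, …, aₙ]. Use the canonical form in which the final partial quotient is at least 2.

[12; 2, 3]

Apply division with remainder until the remainder is 0:
87 ÷ 7 → quotient 12, remainder 3
7 ÷ 3 → quotient 2, remainder 1
3 ÷ 1 → quotient 3, remainder 0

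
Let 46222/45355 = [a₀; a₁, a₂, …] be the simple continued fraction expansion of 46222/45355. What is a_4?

Run the Euclidean algorithm, recording each quotient:
46222 ÷ 45355 → quotient 1, remainder 867
45355 ÷ 867 → quotient 52, remainder 271
867 ÷ 271 → quotient 3, remainder 54
271 ÷ 54 → quotient 5, remainder 1
54 ÷ 1 → quotient 54, remainder 0

54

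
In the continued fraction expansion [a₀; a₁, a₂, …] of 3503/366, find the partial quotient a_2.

⌊3503/366⌋ = 9, remainder 209
⌊366/209⌋ = 1, remainder 157
⌊209/157⌋ = 1, remainder 52

1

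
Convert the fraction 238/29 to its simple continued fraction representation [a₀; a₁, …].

[8; 4, 1, 5]

238 = 8·29 + 6, so a_0 = 8
29 = 4·6 + 5, so a_1 = 4
6 = 1·5 + 1, so a_2 = 1
5 = 5·1 + 0, so a_3 = 5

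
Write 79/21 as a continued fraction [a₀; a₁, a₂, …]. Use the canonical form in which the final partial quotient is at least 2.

[3; 1, 3, 5]

Repeatedly divide and take the remainder:
⌊79/21⌋ = 3, remainder 16
⌊21/16⌋ = 1, remainder 5
⌊16/5⌋ = 3, remainder 1
⌊5/1⌋ = 5, remainder 0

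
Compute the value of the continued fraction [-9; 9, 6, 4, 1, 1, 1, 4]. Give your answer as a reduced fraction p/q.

-32905/3701

a_0 = -9: -9/1
a_1 = 9: -80/9
a_2 = 6: -489/55
a_3 = 4: -2036/229
a_4 = 1: -2525/284
a_5 = 1: -4561/513
a_6 = 1: -7086/797
a_7 = 4: -32905/3701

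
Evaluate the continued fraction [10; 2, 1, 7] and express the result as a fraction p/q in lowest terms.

Build up convergents one term at a time:
a_0 = 10: 10/1
a_1 = 2: 21/2
a_2 = 1: 31/3
a_3 = 7: 238/23

238/23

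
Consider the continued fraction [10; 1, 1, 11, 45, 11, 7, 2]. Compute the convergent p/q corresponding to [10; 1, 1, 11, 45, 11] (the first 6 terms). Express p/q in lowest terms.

Start with 11.
45 + 1/(11/1) = 45 + 1/11 = 496/11
11 + 1/(496/11) = 11 + 11/496 = 5467/496
1 + 1/(5467/496) = 1 + 496/5467 = 5963/5467
1 + 1/(5963/5467) = 1 + 5467/5963 = 11430/5963
10 + 1/(11430/5963) = 10 + 5963/11430 = 120263/11430

120263/11430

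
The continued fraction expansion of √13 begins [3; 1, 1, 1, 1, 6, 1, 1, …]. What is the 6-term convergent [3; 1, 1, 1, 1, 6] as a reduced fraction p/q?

a_0 = 3: 3/1
a_1 = 1: 4/1
a_2 = 1: 7/2
a_3 = 1: 11/3
a_4 = 1: 18/5
a_5 = 6: 119/33

119/33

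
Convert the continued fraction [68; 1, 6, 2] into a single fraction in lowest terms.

1033/15

Use the convergent recurrence hₖ = aₖ·hₖ₋₁ + hₖ₋₂ (and likewise for the denominators kₖ):
a_0 = 68: 68/1
a_1 = 1: 69/1
a_2 = 6: 482/7
a_3 = 2: 1033/15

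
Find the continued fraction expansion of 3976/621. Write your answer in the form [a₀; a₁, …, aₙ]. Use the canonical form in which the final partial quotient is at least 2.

Repeatedly divide and take the remainder:
⌊3976/621⌋ = 6, remainder 250
⌊621/250⌋ = 2, remainder 121
⌊250/121⌋ = 2, remainder 8
⌊121/8⌋ = 15, remainder 1
⌊8/1⌋ = 8, remainder 0

[6; 2, 2, 15, 8]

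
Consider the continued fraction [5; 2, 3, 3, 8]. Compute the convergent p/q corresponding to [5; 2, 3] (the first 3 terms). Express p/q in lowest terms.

Work from the innermost term outward:
Start with 3.
2 + 1/(3/1) = 2 + 1/3 = 7/3
5 + 1/(7/3) = 5 + 3/7 = 38/7

38/7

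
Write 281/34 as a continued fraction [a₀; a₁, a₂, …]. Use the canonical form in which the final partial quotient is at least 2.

281 = 8·34 + 9, so a_0 = 8
34 = 3·9 + 7, so a_1 = 3
9 = 1·7 + 2, so a_2 = 1
7 = 3·2 + 1, so a_3 = 3
2 = 2·1 + 0, so a_4 = 2

[8; 3, 1, 3, 2]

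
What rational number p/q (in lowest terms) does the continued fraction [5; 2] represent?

Starting at the tail and folding back:
Start with 2.
5 + 1/(2/1) = 5 + 1/2 = 11/2

11/2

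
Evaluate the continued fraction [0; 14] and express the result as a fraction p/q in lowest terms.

1/14

a_0 = 0: 0/1
a_1 = 14: 1/14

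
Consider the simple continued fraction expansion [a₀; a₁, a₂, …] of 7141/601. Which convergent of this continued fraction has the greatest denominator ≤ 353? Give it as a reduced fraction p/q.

List convergents until the denominator exceeds the bound:
a_0 = 11: 11/1  (≤ bound)
a_1 = 1: 12/1  (≤ bound)
a_2 = 7: 95/8  (≤ bound)
a_3 = 2: 202/17  (≤ bound)
a_4 = 6: 1307/110  (≤ bound)
a_5 = 1: 1509/127  (≤ bound)
a_6 = 1: 2816/237  (≤ bound)
a_7 = 2: 7141/601  (> 353, stop)

2816/237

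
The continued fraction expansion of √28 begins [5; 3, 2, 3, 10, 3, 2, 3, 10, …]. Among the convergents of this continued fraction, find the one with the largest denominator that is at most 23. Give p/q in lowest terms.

a_0 = 5: 5/1  (≤ bound)
a_1 = 3: 16/3  (≤ bound)
a_2 = 2: 37/7  (≤ bound)
a_3 = 3: 127/24  (> 23, stop)

37/7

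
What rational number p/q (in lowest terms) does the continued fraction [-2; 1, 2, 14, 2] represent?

-118/89

Start with 2.
14 + 1/(2/1) = 14 + 1/2 = 29/2
2 + 1/(29/2) = 2 + 2/29 = 60/29
1 + 1/(60/29) = 1 + 29/60 = 89/60
-2 + 1/(89/60) = -2 + 60/89 = -118/89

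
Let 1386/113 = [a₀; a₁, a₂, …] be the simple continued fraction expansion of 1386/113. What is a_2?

1

1386 = 12·113 + 30, so a_0 = 12
113 = 3·30 + 23, so a_1 = 3
30 = 1·23 + 7, so a_2 = 1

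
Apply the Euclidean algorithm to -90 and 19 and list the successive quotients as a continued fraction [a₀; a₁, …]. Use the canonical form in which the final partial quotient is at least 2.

[-5; 3, 1, 4]

Repeatedly divide and take the remainder:
-90 ÷ 19 → quotient -5, remainder 5
19 ÷ 5 → quotient 3, remainder 4
5 ÷ 4 → quotient 1, remainder 1
4 ÷ 1 → quotient 4, remainder 0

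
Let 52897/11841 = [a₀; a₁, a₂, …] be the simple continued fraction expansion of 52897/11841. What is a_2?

7

⌊52897/11841⌋ = 4, remainder 5533
⌊11841/5533⌋ = 2, remainder 775
⌊5533/775⌋ = 7, remainder 108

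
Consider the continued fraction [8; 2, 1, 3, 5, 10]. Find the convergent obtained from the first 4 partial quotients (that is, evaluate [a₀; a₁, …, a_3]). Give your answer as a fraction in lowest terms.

a_0 = 8: 8/1
a_1 = 2: 17/2
a_2 = 1: 25/3
a_3 = 3: 92/11

92/11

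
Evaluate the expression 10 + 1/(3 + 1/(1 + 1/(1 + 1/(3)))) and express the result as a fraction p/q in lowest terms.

257/25

a_0 = 10: 10/1
a_1 = 3: 31/3
a_2 = 1: 41/4
a_3 = 1: 72/7
a_4 = 3: 257/25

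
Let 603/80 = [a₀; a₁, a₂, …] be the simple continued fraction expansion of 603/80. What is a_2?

Run the Euclidean algorithm, recording each quotient:
603 ÷ 80 → quotient 7, remainder 43
80 ÷ 43 → quotient 1, remainder 37
43 ÷ 37 → quotient 1, remainder 6

1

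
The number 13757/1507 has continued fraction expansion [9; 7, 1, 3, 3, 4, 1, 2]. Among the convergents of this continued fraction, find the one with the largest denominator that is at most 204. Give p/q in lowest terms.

a_0 = 9: 9/1  (≤ bound)
a_1 = 7: 64/7  (≤ bound)
a_2 = 1: 73/8  (≤ bound)
a_3 = 3: 283/31  (≤ bound)
a_4 = 3: 922/101  (≤ bound)
a_5 = 4: 3971/435  (> 204, stop)

922/101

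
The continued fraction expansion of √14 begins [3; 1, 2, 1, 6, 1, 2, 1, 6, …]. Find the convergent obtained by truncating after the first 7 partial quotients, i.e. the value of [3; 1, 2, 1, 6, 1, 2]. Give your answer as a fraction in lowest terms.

333/89

Use the convergent recurrence hₖ = aₖ·hₖ₋₁ + hₖ₋₂ (and likewise for the denominators kₖ):
a_0 = 3: 3/1
a_1 = 1: 4/1
a_2 = 2: 11/3
a_3 = 1: 15/4
a_4 = 6: 101/27
a_5 = 1: 116/31
a_6 = 2: 333/89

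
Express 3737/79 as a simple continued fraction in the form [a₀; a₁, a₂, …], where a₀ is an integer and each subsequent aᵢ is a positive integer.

[47; 3, 3, 2, 3]

⌊3737/79⌋ = 47, remainder 24
⌊79/24⌋ = 3, remainder 7
⌊24/7⌋ = 3, remainder 3
⌊7/3⌋ = 2, remainder 1
⌊3/1⌋ = 3, remainder 0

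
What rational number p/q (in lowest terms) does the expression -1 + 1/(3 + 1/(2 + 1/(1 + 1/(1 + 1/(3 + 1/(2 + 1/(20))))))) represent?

Start with 20.
2 + 1/(20/1) = 2 + 1/20 = 41/20
3 + 1/(41/20) = 3 + 20/41 = 143/41
1 + 1/(143/41) = 1 + 41/143 = 184/143
1 + 1/(184/143) = 1 + 143/184 = 327/184
2 + 1/(327/184) = 2 + 184/327 = 838/327
3 + 1/(838/327) = 3 + 327/838 = 2841/838
-1 + 1/(2841/838) = -1 + 838/2841 = -2003/2841

-2003/2841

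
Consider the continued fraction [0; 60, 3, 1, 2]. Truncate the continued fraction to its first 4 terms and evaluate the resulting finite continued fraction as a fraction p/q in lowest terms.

Start with 1.
3 + 1/(1/1) = 3 + 1/1 = 4/1
60 + 1/(4/1) = 60 + 1/4 = 241/4
0 + 1/(241/4) = 0 + 4/241 = 4/241

4/241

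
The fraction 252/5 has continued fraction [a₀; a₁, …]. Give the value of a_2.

2

⌊252/5⌋ = 50, remainder 2
⌊5/2⌋ = 2, remainder 1
⌊2/1⌋ = 2, remainder 0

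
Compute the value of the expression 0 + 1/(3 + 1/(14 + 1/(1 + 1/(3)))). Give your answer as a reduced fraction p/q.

59/181

Starting at the tail and folding back:
Start with 3.
1 + 1/(3/1) = 1 + 1/3 = 4/3
14 + 1/(4/3) = 14 + 3/4 = 59/4
3 + 1/(59/4) = 3 + 4/59 = 181/59
0 + 1/(181/59) = 0 + 59/181 = 59/181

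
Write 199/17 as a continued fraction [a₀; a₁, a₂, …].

199 = 11·17 + 12, so a_0 = 11
17 = 1·12 + 5, so a_1 = 1
12 = 2·5 + 2, so a_2 = 2
5 = 2·2 + 1, so a_3 = 2
2 = 2·1 + 0, so a_4 = 2

[11; 1, 2, 2, 2]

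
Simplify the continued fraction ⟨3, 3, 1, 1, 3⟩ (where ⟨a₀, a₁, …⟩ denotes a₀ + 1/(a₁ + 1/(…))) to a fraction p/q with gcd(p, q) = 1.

a_0 = 3: 3/1
a_1 = 3: 10/3
a_2 = 1: 13/4
a_3 = 1: 23/7
a_4 = 3: 82/25

82/25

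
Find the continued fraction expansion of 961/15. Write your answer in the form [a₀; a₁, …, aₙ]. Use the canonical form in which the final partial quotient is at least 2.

[64; 15]

Apply division with remainder until the remainder is 0:
961 = 64·15 + 1, so a_0 = 64
15 = 15·1 + 0, so a_1 = 15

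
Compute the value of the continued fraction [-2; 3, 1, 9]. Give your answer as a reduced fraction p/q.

Start with 9.
1 + 1/(9/1) = 1 + 1/9 = 10/9
3 + 1/(10/9) = 3 + 9/10 = 39/10
-2 + 1/(39/10) = -2 + 10/39 = -68/39

-68/39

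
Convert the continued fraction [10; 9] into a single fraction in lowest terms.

Start with 9.
10 + 1/(9/1) = 10 + 1/9 = 91/9

91/9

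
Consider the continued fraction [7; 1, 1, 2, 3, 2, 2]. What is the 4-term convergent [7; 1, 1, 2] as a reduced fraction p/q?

38/5

Build up convergents one term at a time:
a_0 = 7: 7/1
a_1 = 1: 8/1
a_2 = 1: 15/2
a_3 = 2: 38/5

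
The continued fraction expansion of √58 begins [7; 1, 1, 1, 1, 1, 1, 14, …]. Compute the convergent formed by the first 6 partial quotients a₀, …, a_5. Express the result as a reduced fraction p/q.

Start with 1.
1 + 1/(1/1) = 1 + 1/1 = 2/1
1 + 1/(2/1) = 1 + 1/2 = 3/2
1 + 1/(3/2) = 1 + 2/3 = 5/3
1 + 1/(5/3) = 1 + 3/5 = 8/5
7 + 1/(8/5) = 7 + 5/8 = 61/8

61/8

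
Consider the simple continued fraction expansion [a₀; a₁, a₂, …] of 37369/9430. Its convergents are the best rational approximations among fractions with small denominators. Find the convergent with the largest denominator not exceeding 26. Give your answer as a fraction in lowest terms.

103/26

a_0 = 3: 3/1  (≤ bound)
a_1 = 1: 4/1  (≤ bound)
a_2 = 25: 103/26  (≤ bound)
a_3 = 1: 107/27  (> 26, stop)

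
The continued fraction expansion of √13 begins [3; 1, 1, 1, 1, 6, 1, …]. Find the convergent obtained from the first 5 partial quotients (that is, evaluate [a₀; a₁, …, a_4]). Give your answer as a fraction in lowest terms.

18/5

Starting at the tail and folding back:
Start with 1.
1 + 1/(1/1) = 1 + 1/1 = 2/1
1 + 1/(2/1) = 1 + 1/2 = 3/2
1 + 1/(3/2) = 1 + 2/3 = 5/3
3 + 1/(5/3) = 3 + 3/5 = 18/5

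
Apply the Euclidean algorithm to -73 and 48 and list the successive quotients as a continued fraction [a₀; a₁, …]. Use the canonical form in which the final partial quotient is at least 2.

Repeatedly divide and take the remainder:
-73 = -2·48 + 23, so a_0 = -2
48 = 2·23 + 2, so a_1 = 2
23 = 11·2 + 1, so a_2 = 11
2 = 2·1 + 0, so a_3 = 2

[-2; 2, 11, 2]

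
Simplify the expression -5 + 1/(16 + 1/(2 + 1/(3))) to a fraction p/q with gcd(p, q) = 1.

a_0 = -5: -5/1
a_1 = 16: -79/16
a_2 = 2: -163/33
a_3 = 3: -568/115

-568/115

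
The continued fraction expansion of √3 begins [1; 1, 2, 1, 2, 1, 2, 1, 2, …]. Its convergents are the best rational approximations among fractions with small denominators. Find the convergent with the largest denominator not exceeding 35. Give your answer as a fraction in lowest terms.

26/15

a_0 = 1: 1/1  (≤ bound)
a_1 = 1: 2/1  (≤ bound)
a_2 = 2: 5/3  (≤ bound)
a_3 = 1: 7/4  (≤ bound)
a_4 = 2: 19/11  (≤ bound)
a_5 = 1: 26/15  (≤ bound)
a_6 = 2: 71/41  (> 35, stop)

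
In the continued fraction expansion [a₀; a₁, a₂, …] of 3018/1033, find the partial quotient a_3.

1

3018 = 2·1033 + 952, so a_0 = 2
1033 = 1·952 + 81, so a_1 = 1
952 = 11·81 + 61, so a_2 = 11
81 = 1·61 + 20, so a_3 = 1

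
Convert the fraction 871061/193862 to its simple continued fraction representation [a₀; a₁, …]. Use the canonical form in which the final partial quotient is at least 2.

⌊871061/193862⌋ = 4, remainder 95613
⌊193862/95613⌋ = 2, remainder 2636
⌊95613/2636⌋ = 36, remainder 717
⌊2636/717⌋ = 3, remainder 485
⌊717/485⌋ = 1, remainder 232
⌊485/232⌋ = 2, remainder 21
⌊232/21⌋ = 11, remainder 1
⌊21/1⌋ = 21, remainder 0

[4; 2, 36, 3, 1, 2, 11, 21]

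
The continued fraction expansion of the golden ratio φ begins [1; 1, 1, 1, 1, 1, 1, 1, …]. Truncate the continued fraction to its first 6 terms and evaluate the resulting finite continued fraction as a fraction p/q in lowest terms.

13/8

a_0 = 1: 1/1
a_1 = 1: 2/1
a_2 = 1: 3/2
a_3 = 1: 5/3
a_4 = 1: 8/5
a_5 = 1: 13/8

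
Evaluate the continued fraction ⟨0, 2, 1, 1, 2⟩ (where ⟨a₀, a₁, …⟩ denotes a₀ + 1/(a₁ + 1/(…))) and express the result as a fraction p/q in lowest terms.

5/13

Compute successive convergents:
a_0 = 0: 0/1
a_1 = 2: 1/2
a_2 = 1: 1/3
a_3 = 1: 2/5
a_4 = 2: 5/13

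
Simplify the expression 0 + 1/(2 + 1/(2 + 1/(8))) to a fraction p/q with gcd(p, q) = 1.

17/42

Build up convergents one term at a time:
a_0 = 0: 0/1
a_1 = 2: 1/2
a_2 = 2: 2/5
a_3 = 8: 17/42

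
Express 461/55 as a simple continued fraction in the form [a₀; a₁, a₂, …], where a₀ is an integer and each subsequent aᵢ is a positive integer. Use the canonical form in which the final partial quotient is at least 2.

Repeatedly divide and take the remainder:
461 = 8·55 + 21, so a_0 = 8
55 = 2·21 + 13, so a_1 = 2
21 = 1·13 + 8, so a_2 = 1
13 = 1·8 + 5, so a_3 = 1
8 = 1·5 + 3, so a_4 = 1
5 = 1·3 + 2, so a_5 = 1
3 = 1·2 + 1, so a_6 = 1
2 = 2·1 + 0, so a_7 = 2

[8; 2, 1, 1, 1, 1, 1, 2]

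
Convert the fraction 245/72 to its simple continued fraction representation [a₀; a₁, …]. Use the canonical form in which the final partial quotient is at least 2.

[3; 2, 2, 14]

Apply division with remainder until the remainder is 0:
⌊245/72⌋ = 3, remainder 29
⌊72/29⌋ = 2, remainder 14
⌊29/14⌋ = 2, remainder 1
⌊14/1⌋ = 14, remainder 0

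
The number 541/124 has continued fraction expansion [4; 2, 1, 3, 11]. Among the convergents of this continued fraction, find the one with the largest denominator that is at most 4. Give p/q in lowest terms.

13/3

List convergents until the denominator exceeds the bound:
a_0 = 4: 4/1  (≤ bound)
a_1 = 2: 9/2  (≤ bound)
a_2 = 1: 13/3  (≤ bound)
a_3 = 3: 48/11  (> 4, stop)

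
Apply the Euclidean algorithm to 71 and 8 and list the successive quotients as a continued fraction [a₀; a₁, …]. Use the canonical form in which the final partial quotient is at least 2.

[8; 1, 7]

71 = 8·8 + 7, so a_0 = 8
8 = 1·7 + 1, so a_1 = 1
7 = 7·1 + 0, so a_2 = 7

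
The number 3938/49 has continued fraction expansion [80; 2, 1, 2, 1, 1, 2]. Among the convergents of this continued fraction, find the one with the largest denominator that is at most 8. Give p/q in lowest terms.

List convergents until the denominator exceeds the bound:
a_0 = 80: 80/1  (≤ bound)
a_1 = 2: 161/2  (≤ bound)
a_2 = 1: 241/3  (≤ bound)
a_3 = 2: 643/8  (≤ bound)
a_4 = 1: 884/11  (> 8, stop)

643/8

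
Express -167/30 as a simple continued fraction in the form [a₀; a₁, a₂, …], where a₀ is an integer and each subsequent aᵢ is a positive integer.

-167 ÷ 30 → quotient -6, remainder 13
30 ÷ 13 → quotient 2, remainder 4
13 ÷ 4 → quotient 3, remainder 1
4 ÷ 1 → quotient 4, remainder 0

[-6; 2, 3, 4]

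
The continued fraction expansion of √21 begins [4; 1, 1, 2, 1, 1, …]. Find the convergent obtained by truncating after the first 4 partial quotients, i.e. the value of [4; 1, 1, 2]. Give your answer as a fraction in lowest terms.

23/5

a_0 = 4: 4/1
a_1 = 1: 5/1
a_2 = 1: 9/2
a_3 = 2: 23/5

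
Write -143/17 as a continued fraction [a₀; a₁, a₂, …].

[-9; 1, 1, 2, 3]

Apply division with remainder until the remainder is 0:
⌊-143/17⌋ = -9, remainder 10
⌊17/10⌋ = 1, remainder 7
⌊10/7⌋ = 1, remainder 3
⌊7/3⌋ = 2, remainder 1
⌊3/1⌋ = 3, remainder 0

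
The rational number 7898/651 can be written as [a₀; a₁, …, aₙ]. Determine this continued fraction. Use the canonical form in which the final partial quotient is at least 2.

[12; 7, 1, 1, 3, 12]

⌊7898/651⌋ = 12, remainder 86
⌊651/86⌋ = 7, remainder 49
⌊86/49⌋ = 1, remainder 37
⌊49/37⌋ = 1, remainder 12
⌊37/12⌋ = 3, remainder 1
⌊12/1⌋ = 12, remainder 0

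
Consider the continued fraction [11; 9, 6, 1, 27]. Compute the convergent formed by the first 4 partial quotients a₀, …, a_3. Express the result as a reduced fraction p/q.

711/64

Build up convergents one term at a time:
a_0 = 11: 11/1
a_1 = 9: 100/9
a_2 = 6: 611/55
a_3 = 1: 711/64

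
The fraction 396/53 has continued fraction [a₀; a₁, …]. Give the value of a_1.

2

396 ÷ 53 → quotient 7, remainder 25
53 ÷ 25 → quotient 2, remainder 3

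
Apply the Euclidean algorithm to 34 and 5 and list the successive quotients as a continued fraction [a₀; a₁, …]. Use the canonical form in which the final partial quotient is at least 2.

⌊34/5⌋ = 6, remainder 4
⌊5/4⌋ = 1, remainder 1
⌊4/1⌋ = 4, remainder 0

[6; 1, 4]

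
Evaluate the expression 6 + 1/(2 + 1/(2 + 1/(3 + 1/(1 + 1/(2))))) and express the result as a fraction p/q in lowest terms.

391/61

Use the convergent recurrence hₖ = aₖ·hₖ₋₁ + hₖ₋₂ (and likewise for the denominators kₖ):
a_0 = 6: 6/1
a_1 = 2: 13/2
a_2 = 2: 32/5
a_3 = 3: 109/17
a_4 = 1: 141/22
a_5 = 2: 391/61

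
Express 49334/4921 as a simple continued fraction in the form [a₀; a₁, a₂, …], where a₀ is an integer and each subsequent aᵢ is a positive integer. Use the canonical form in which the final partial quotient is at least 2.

[10; 39, 1, 2, 5, 1, 1, 3]

49334 = 10·4921 + 124, so a_0 = 10
4921 = 39·124 + 85, so a_1 = 39
124 = 1·85 + 39, so a_2 = 1
85 = 2·39 + 7, so a_3 = 2
39 = 5·7 + 4, so a_4 = 5
7 = 1·4 + 3, so a_5 = 1
4 = 1·3 + 1, so a_6 = 1
3 = 3·1 + 0, so a_7 = 3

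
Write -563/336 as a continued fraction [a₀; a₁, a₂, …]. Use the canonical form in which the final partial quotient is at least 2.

[-2; 3, 12, 9]

Repeatedly divide and take the remainder:
-563 = -2·336 + 109, so a_0 = -2
336 = 3·109 + 9, so a_1 = 3
109 = 12·9 + 1, so a_2 = 12
9 = 9·1 + 0, so a_3 = 9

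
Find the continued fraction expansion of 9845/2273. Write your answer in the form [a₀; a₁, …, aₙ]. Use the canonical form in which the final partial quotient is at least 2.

⌊9845/2273⌋ = 4, remainder 753
⌊2273/753⌋ = 3, remainder 14
⌊753/14⌋ = 53, remainder 11
⌊14/11⌋ = 1, remainder 3
⌊11/3⌋ = 3, remainder 2
⌊3/2⌋ = 1, remainder 1
⌊2/1⌋ = 2, remainder 0

[4; 3, 53, 1, 3, 1, 2]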